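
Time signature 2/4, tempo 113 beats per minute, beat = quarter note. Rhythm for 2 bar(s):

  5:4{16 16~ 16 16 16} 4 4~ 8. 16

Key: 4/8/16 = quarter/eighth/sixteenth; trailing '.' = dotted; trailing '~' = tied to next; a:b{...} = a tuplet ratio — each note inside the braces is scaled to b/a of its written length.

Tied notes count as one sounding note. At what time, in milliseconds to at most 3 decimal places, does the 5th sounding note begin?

note 5 onset = 1b = 530.973ms

1. 0.0ms @ 0 + 106.195ms (1/5)
2. 106.195ms @ 1/5 + 212.389ms (2/5)
3. 318.584ms @ 3/5 + 106.195ms (1/5)
4. 424.779ms @ 4/5 + 106.195ms (1/5)
5. 530.973ms @ 1 + 530.973ms (1)
6. 1061.947ms @ 2 + 929.204ms (7/4)
7. 1991.15ms @ 15/4 + 132.743ms (1/4)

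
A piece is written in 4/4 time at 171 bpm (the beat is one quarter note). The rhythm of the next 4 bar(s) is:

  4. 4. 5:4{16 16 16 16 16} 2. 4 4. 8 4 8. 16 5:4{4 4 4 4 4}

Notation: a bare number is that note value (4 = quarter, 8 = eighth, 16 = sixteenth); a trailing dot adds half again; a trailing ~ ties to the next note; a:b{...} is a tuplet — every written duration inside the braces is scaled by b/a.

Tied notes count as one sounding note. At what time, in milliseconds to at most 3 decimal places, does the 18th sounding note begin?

1. 0.0ms @ 0 + 526.316ms (3/2)
2. 526.316ms @ 3/2 + 526.316ms (3/2)
3. 1052.632ms @ 3 + 70.175ms (1/5)
4. 1122.807ms @ 16/5 + 70.175ms (1/5)
5. 1192.982ms @ 17/5 + 70.175ms (1/5)
6. 1263.158ms @ 18/5 + 70.175ms (1/5)
7. 1333.333ms @ 19/5 + 70.175ms (1/5)
8. 1403.509ms @ 4 + 1052.632ms (3)
9. 2456.14ms @ 7 + 350.877ms (1)
10. 2807.018ms @ 8 + 526.316ms (3/2)
11. 3333.333ms @ 19/2 + 175.439ms (1/2)
12. 3508.772ms @ 10 + 350.877ms (1)
13. 3859.649ms @ 11 + 263.158ms (3/4)
14. 4122.807ms @ 47/4 + 87.719ms (1/4)
15. 4210.526ms @ 12 + 280.702ms (4/5)
16. 4491.228ms @ 64/5 + 280.702ms (4/5)
17. 4771.93ms @ 68/5 + 280.702ms (4/5)
18. 5052.632ms @ 72/5 + 280.702ms (4/5)
19. 5333.333ms @ 76/5 + 280.702ms (4/5)

note 18 onset = 72/5b = 5052.632ms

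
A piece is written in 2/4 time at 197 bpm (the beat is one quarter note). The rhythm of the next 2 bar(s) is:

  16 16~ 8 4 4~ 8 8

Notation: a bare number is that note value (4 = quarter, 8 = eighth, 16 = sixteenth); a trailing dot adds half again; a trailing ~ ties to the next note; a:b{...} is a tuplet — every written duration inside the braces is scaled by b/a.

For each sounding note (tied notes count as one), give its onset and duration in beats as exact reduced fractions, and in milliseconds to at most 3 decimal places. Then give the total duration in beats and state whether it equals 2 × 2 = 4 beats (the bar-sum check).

1) 0.0ms=0b +76.142ms=1/4b
2) 76.142ms=1/4b +228.426ms=3/4b
3) 304.569ms=1b +304.569ms=1b
4) 609.137ms=2b +456.853ms=3/2b
5) 1065.99ms=7/2b +152.284ms=1/2b
Σ=4b of 4 (197bpm 2/4) — PASS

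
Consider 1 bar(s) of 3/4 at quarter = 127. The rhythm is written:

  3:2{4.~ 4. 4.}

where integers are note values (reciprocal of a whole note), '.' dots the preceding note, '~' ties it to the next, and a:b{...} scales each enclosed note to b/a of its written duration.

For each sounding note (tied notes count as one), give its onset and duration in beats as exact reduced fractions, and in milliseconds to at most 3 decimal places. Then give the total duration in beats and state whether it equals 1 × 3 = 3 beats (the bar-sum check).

1) 0.0ms=0b +944.882ms=2b
2) 944.882ms=2b +472.441ms=1b
Σ=3b of 3 (127bpm 3/4) — PASS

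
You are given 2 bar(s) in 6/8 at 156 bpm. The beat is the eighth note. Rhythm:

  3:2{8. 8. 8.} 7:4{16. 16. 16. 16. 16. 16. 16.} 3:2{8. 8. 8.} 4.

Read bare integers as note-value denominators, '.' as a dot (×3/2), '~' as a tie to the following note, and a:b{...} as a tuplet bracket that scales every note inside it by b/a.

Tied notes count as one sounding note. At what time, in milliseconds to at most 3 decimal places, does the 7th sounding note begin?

1. 0.0ms @ 0 + 384.615ms (1)
2. 384.615ms @ 1 + 384.615ms (1)
3. 769.231ms @ 2 + 384.615ms (1)
4. 1153.846ms @ 3 + 164.835ms (3/7)
5. 1318.681ms @ 24/7 + 164.835ms (3/7)
6. 1483.516ms @ 27/7 + 164.835ms (3/7)
7. 1648.352ms @ 30/7 + 164.835ms (3/7)
8. 1813.187ms @ 33/7 + 164.835ms (3/7)
9. 1978.022ms @ 36/7 + 164.835ms (3/7)
10. 2142.857ms @ 39/7 + 164.835ms (3/7)
11. 2307.692ms @ 6 + 384.615ms (1)
12. 2692.308ms @ 7 + 384.615ms (1)
13. 3076.923ms @ 8 + 384.615ms (1)
14. 3461.538ms @ 9 + 1153.846ms (3)

note 7 onset = 30/7b = 1648.352ms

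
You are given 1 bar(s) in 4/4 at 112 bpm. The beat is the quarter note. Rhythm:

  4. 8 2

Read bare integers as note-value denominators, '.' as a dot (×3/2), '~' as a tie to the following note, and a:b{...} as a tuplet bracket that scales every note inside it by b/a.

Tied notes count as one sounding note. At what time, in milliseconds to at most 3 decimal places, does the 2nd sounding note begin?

note 2 onset = 3/2b = 803.571ms

1. 0.0ms @ 0 + 803.571ms (3/2)
2. 803.571ms @ 3/2 + 267.857ms (1/2)
3. 1071.429ms @ 2 + 1071.429ms (2)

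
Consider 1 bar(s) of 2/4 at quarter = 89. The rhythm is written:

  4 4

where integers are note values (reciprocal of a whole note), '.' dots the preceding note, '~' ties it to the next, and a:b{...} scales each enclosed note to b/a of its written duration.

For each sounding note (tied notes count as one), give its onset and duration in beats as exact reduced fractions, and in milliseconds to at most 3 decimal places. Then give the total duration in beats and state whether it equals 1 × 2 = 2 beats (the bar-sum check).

1) 0.0ms=0b +674.157ms=1b
2) 674.157ms=1b +674.157ms=1b
Σ=2b of 2 (89bpm 2/4) — PASS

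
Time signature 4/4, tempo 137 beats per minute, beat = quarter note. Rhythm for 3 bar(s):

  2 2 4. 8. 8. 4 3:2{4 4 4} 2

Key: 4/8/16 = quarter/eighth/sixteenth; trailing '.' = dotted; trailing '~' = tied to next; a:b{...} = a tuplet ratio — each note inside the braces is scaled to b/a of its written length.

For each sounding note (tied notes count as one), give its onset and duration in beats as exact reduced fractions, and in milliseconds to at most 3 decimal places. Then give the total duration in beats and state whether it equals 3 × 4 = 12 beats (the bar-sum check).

1) 0.0ms=0b +875.912ms=2b
2) 875.912ms=2b +875.912ms=2b
3) 1751.825ms=4b +656.934ms=3/2b
4) 2408.759ms=11/2b +328.467ms=3/4b
5) 2737.226ms=25/4b +328.467ms=3/4b
6) 3065.693ms=7b +437.956ms=1b
7) 3503.65ms=8b +291.971ms=2/3b
8) 3795.62ms=26/3b +291.971ms=2/3b
9) 4087.591ms=28/3b +291.971ms=2/3b
10) 4379.562ms=10b +875.912ms=2b
Σ=12b of 12 (137bpm 4/4) — PASS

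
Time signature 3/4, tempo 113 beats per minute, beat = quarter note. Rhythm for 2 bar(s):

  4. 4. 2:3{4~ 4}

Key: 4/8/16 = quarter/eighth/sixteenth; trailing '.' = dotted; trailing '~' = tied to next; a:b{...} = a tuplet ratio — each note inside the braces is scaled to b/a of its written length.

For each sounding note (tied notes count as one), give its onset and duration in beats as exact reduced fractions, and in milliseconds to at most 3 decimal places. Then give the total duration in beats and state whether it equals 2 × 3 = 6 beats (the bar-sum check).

1) 0.0ms=0b +796.46ms=3/2b
2) 796.46ms=3/2b +796.46ms=3/2b
3) 1592.92ms=3b +1592.92ms=3b
Σ=6b of 6 (113bpm 3/4) — PASS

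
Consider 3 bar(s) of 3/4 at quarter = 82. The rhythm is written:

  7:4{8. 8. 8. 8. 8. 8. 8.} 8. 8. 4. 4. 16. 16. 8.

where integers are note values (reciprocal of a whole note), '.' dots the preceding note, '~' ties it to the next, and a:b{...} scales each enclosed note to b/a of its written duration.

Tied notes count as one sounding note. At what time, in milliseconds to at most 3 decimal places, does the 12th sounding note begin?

note 12 onset = 15/2b = 5487.805ms

1. 0.0ms @ 0 + 313.589ms (3/7)
2. 313.589ms @ 3/7 + 313.589ms (3/7)
3. 627.178ms @ 6/7 + 313.589ms (3/7)
4. 940.767ms @ 9/7 + 313.589ms (3/7)
5. 1254.355ms @ 12/7 + 313.589ms (3/7)
6. 1567.944ms @ 15/7 + 313.589ms (3/7)
7. 1881.533ms @ 18/7 + 313.589ms (3/7)
8. 2195.122ms @ 3 + 548.78ms (3/4)
9. 2743.902ms @ 15/4 + 548.78ms (3/4)
10. 3292.683ms @ 9/2 + 1097.561ms (3/2)
11. 4390.244ms @ 6 + 1097.561ms (3/2)
12. 5487.805ms @ 15/2 + 274.39ms (3/8)
13. 5762.195ms @ 63/8 + 274.39ms (3/8)
14. 6036.585ms @ 33/4 + 548.78ms (3/4)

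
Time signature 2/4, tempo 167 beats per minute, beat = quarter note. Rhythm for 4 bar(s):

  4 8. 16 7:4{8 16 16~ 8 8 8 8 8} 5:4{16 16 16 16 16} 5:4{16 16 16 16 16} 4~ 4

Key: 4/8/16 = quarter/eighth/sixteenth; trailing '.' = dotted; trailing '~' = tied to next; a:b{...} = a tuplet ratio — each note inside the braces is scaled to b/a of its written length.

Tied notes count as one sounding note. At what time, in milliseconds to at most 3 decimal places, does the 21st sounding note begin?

note 21 onset = 6b = 2155.689ms

1. 0.0ms @ 0 + 359.281ms (1)
2. 359.281ms @ 1 + 269.461ms (3/4)
3. 628.743ms @ 7/4 + 89.82ms (1/4)
4. 718.563ms @ 2 + 102.652ms (2/7)
5. 821.215ms @ 16/7 + 51.326ms (1/7)
6. 872.541ms @ 17/7 + 153.978ms (3/7)
7. 1026.518ms @ 20/7 + 102.652ms (2/7)
8. 1129.17ms @ 22/7 + 102.652ms (2/7)
9. 1231.822ms @ 24/7 + 102.652ms (2/7)
10. 1334.474ms @ 26/7 + 102.652ms (2/7)
11. 1437.126ms @ 4 + 71.856ms (1/5)
12. 1508.982ms @ 21/5 + 71.856ms (1/5)
13. 1580.838ms @ 22/5 + 71.856ms (1/5)
14. 1652.695ms @ 23/5 + 71.856ms (1/5)
15. 1724.551ms @ 24/5 + 71.856ms (1/5)
16. 1796.407ms @ 5 + 71.856ms (1/5)
17. 1868.263ms @ 26/5 + 71.856ms (1/5)
18. 1940.12ms @ 27/5 + 71.856ms (1/5)
19. 2011.976ms @ 28/5 + 71.856ms (1/5)
20. 2083.832ms @ 29/5 + 71.856ms (1/5)
21. 2155.689ms @ 6 + 718.563ms (2)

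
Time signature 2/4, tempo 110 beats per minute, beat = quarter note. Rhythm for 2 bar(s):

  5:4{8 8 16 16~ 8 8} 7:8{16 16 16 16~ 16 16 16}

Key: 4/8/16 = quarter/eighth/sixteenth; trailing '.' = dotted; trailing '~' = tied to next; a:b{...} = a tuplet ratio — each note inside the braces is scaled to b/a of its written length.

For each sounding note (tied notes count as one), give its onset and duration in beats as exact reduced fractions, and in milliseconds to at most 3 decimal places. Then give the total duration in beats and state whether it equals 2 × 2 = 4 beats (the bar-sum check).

1) 0.0ms=0b +218.182ms=2/5b
2) 218.182ms=2/5b +218.182ms=2/5b
3) 436.364ms=4/5b +109.091ms=1/5b
4) 545.455ms=1b +327.273ms=3/5b
5) 872.727ms=8/5b +218.182ms=2/5b
6) 1090.909ms=2b +155.844ms=2/7b
7) 1246.753ms=16/7b +155.844ms=2/7b
8) 1402.597ms=18/7b +155.844ms=2/7b
9) 1558.442ms=20/7b +311.688ms=4/7b
10) 1870.13ms=24/7b +155.844ms=2/7b
11) 2025.974ms=26/7b +155.844ms=2/7b
Σ=4b of 4 (110bpm 2/4) — PASS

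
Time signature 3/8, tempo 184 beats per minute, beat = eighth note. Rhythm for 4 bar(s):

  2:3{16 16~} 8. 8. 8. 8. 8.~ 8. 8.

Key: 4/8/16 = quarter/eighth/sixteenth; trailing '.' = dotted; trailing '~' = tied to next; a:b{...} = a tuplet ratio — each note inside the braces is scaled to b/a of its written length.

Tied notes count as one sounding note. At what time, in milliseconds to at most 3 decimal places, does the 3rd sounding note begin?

1. 0.0ms @ 0 + 244.565ms (3/4)
2. 244.565ms @ 3/4 + 733.696ms (9/4)
3. 978.261ms @ 3 + 489.13ms (3/2)
4. 1467.391ms @ 9/2 + 489.13ms (3/2)
5. 1956.522ms @ 6 + 489.13ms (3/2)
6. 2445.652ms @ 15/2 + 978.261ms (3)
7. 3423.913ms @ 21/2 + 489.13ms (3/2)

note 3 onset = 3b = 978.261ms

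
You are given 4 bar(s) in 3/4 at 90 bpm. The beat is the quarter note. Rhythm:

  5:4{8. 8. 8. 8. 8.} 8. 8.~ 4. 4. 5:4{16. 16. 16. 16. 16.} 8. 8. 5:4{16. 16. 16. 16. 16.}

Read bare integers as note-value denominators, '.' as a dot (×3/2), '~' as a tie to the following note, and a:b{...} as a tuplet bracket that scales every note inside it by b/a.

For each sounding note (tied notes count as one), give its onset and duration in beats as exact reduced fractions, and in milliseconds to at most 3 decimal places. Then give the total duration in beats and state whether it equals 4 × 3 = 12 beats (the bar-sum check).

1) 0.0ms=0b +400.0ms=3/5b
2) 400.0ms=3/5b +400.0ms=3/5b
3) 800.0ms=6/5b +400.0ms=3/5b
4) 1200.0ms=9/5b +400.0ms=3/5b
5) 1600.0ms=12/5b +400.0ms=3/5b
6) 2000.0ms=3b +500.0ms=3/4b
7) 2500.0ms=15/4b +1500.0ms=9/4b
8) 4000.0ms=6b +1000.0ms=3/2b
9) 5000.0ms=15/2b +200.0ms=3/10b
10) 5200.0ms=39/5b +200.0ms=3/10b
11) 5400.0ms=81/10b +200.0ms=3/10b
12) 5600.0ms=42/5b +200.0ms=3/10b
13) 5800.0ms=87/10b +200.0ms=3/10b
14) 6000.0ms=9b +500.0ms=3/4b
15) 6500.0ms=39/4b +500.0ms=3/4b
16) 7000.0ms=21/2b +200.0ms=3/10b
17) 7200.0ms=54/5b +200.0ms=3/10b
18) 7400.0ms=111/10b +200.0ms=3/10b
19) 7600.0ms=57/5b +200.0ms=3/10b
20) 7800.0ms=117/10b +200.0ms=3/10b
Σ=12b of 12 (90bpm 3/4) — PASS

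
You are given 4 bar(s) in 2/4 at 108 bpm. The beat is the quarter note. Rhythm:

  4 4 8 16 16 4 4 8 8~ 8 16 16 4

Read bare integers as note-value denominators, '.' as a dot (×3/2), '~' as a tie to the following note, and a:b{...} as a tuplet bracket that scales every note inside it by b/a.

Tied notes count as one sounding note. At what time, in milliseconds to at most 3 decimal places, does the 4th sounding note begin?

note 4 onset = 5/2b = 1388.889ms

1. 0.0ms @ 0 + 555.556ms (1)
2. 555.556ms @ 1 + 555.556ms (1)
3. 1111.111ms @ 2 + 277.778ms (1/2)
4. 1388.889ms @ 5/2 + 138.889ms (1/4)
5. 1527.778ms @ 11/4 + 138.889ms (1/4)
6. 1666.667ms @ 3 + 555.556ms (1)
7. 2222.222ms @ 4 + 555.556ms (1)
8. 2777.778ms @ 5 + 277.778ms (1/2)
9. 3055.556ms @ 11/2 + 555.556ms (1)
10. 3611.111ms @ 13/2 + 138.889ms (1/4)
11. 3750.0ms @ 27/4 + 138.889ms (1/4)
12. 3888.889ms @ 7 + 555.556ms (1)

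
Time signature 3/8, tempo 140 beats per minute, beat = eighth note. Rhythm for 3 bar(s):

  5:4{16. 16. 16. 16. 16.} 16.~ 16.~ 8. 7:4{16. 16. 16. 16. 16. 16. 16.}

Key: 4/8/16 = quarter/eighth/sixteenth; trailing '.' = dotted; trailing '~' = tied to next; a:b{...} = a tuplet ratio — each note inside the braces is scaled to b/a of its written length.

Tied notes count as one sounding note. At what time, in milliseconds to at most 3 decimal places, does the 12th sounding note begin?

1. 0.0ms @ 0 + 257.143ms (3/5)
2. 257.143ms @ 3/5 + 257.143ms (3/5)
3. 514.286ms @ 6/5 + 257.143ms (3/5)
4. 771.429ms @ 9/5 + 257.143ms (3/5)
5. 1028.571ms @ 12/5 + 257.143ms (3/5)
6. 1285.714ms @ 3 + 1285.714ms (3)
7. 2571.429ms @ 6 + 183.673ms (3/7)
8. 2755.102ms @ 45/7 + 183.673ms (3/7)
9. 2938.776ms @ 48/7 + 183.673ms (3/7)
10. 3122.449ms @ 51/7 + 183.673ms (3/7)
11. 3306.122ms @ 54/7 + 183.673ms (3/7)
12. 3489.796ms @ 57/7 + 183.673ms (3/7)
13. 3673.469ms @ 60/7 + 183.673ms (3/7)

note 12 onset = 57/7b = 3489.796ms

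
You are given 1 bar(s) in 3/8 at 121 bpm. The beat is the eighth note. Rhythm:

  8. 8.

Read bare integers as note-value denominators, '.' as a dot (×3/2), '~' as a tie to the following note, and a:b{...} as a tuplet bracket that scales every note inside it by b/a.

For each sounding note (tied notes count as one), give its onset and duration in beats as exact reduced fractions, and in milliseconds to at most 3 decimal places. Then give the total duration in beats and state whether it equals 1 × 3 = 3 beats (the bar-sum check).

1) 0.0ms=0b +743.802ms=3/2b
2) 743.802ms=3/2b +743.802ms=3/2b
Σ=3b of 3 (121bpm 3/8) — PASS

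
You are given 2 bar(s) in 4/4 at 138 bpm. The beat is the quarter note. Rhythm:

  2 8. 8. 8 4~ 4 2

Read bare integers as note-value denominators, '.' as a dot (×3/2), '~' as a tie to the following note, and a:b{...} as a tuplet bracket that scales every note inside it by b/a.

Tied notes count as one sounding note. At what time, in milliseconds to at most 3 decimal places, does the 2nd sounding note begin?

note 2 onset = 2b = 869.565ms

1. 0.0ms @ 0 + 869.565ms (2)
2. 869.565ms @ 2 + 326.087ms (3/4)
3. 1195.652ms @ 11/4 + 326.087ms (3/4)
4. 1521.739ms @ 7/2 + 217.391ms (1/2)
5. 1739.13ms @ 4 + 869.565ms (2)
6. 2608.696ms @ 6 + 869.565ms (2)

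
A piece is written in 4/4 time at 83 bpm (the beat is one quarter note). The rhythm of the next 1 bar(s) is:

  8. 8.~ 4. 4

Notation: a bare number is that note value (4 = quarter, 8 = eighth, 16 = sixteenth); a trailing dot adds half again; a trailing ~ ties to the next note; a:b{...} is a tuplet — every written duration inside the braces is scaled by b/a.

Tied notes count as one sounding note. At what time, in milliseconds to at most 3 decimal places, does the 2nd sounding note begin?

note 2 onset = 3/4b = 542.169ms

1. 0.0ms @ 0 + 542.169ms (3/4)
2. 542.169ms @ 3/4 + 1626.506ms (9/4)
3. 2168.675ms @ 3 + 722.892ms (1)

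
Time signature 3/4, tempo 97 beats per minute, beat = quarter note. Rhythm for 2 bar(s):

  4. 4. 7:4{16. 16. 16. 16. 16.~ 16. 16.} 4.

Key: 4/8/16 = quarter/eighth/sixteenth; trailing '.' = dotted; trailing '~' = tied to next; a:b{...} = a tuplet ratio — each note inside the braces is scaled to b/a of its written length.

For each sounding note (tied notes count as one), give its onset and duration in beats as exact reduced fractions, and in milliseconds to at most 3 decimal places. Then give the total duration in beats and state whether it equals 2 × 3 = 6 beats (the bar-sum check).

1) 0.0ms=0b +927.835ms=3/2b
2) 927.835ms=3/2b +927.835ms=3/2b
3) 1855.67ms=3b +132.548ms=3/14b
4) 1988.218ms=45/14b +132.548ms=3/14b
5) 2120.766ms=24/7b +132.548ms=3/14b
6) 2253.314ms=51/14b +132.548ms=3/14b
7) 2385.862ms=27/7b +265.096ms=3/7b
8) 2650.957ms=30/7b +132.548ms=3/14b
9) 2783.505ms=9/2b +927.835ms=3/2b
Σ=6b of 6 (97bpm 3/4) — PASS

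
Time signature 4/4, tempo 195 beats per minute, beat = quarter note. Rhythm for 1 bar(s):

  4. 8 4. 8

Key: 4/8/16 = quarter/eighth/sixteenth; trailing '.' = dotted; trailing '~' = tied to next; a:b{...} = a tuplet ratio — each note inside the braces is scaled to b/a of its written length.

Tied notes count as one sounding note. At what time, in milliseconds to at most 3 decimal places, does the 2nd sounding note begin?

1. 0.0ms @ 0 + 461.538ms (3/2)
2. 461.538ms @ 3/2 + 153.846ms (1/2)
3. 615.385ms @ 2 + 461.538ms (3/2)
4. 1076.923ms @ 7/2 + 153.846ms (1/2)

note 2 onset = 3/2b = 461.538ms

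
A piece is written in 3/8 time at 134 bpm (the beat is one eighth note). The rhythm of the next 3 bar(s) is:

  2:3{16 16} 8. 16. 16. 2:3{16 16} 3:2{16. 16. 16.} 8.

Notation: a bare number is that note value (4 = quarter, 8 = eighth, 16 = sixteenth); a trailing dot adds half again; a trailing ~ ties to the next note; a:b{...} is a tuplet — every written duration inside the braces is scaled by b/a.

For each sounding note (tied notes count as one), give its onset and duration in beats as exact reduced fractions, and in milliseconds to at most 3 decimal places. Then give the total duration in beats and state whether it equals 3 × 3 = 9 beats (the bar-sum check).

1) 0.0ms=0b +335.821ms=3/4b
2) 335.821ms=3/4b +335.821ms=3/4b
3) 671.642ms=3/2b +671.642ms=3/2b
4) 1343.284ms=3b +335.821ms=3/4b
5) 1679.104ms=15/4b +335.821ms=3/4b
6) 2014.925ms=9/2b +335.821ms=3/4b
7) 2350.746ms=21/4b +335.821ms=3/4b
8) 2686.567ms=6b +223.881ms=1/2b
9) 2910.448ms=13/2b +223.881ms=1/2b
10) 3134.328ms=7b +223.881ms=1/2b
11) 3358.209ms=15/2b +671.642ms=3/2b
Σ=9b of 9 (134bpm 3/8) — PASS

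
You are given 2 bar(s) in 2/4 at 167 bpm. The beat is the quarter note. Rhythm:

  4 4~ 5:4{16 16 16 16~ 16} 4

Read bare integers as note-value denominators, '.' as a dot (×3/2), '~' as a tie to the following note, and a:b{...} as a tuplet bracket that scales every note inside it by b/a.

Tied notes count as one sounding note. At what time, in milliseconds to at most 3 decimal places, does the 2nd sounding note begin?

note 2 onset = 1b = 359.281ms

1. 0.0ms @ 0 + 359.281ms (1)
2. 359.281ms @ 1 + 431.138ms (6/5)
3. 790.419ms @ 11/5 + 71.856ms (1/5)
4. 862.275ms @ 12/5 + 71.856ms (1/5)
5. 934.132ms @ 13/5 + 143.713ms (2/5)
6. 1077.844ms @ 3 + 359.281ms (1)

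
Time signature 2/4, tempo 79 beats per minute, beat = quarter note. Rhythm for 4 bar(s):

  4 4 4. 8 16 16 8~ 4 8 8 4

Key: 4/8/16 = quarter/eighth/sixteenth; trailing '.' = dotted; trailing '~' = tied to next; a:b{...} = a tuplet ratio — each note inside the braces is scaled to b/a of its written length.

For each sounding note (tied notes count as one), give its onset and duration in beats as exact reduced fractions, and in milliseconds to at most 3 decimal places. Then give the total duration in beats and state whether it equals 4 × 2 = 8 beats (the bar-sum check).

1) 0.0ms=0b +759.494ms=1b
2) 759.494ms=1b +759.494ms=1b
3) 1518.987ms=2b +1139.241ms=3/2b
4) 2658.228ms=7/2b +379.747ms=1/2b
5) 3037.975ms=4b +189.873ms=1/4b
6) 3227.848ms=17/4b +189.873ms=1/4b
7) 3417.722ms=9/2b +1139.241ms=3/2b
8) 4556.962ms=6b +379.747ms=1/2b
9) 4936.709ms=13/2b +379.747ms=1/2b
10) 5316.456ms=7b +759.494ms=1b
Σ=8b of 8 (79bpm 2/4) — PASS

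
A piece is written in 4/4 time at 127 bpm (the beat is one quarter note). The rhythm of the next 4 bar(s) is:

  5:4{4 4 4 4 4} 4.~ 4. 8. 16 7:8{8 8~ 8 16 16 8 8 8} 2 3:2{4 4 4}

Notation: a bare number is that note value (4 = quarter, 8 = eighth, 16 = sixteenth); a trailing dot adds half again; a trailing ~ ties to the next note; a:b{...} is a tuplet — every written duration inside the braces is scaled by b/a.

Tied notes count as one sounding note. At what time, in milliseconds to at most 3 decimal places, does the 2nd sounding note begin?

1. 0.0ms @ 0 + 377.953ms (4/5)
2. 377.953ms @ 4/5 + 377.953ms (4/5)
3. 755.906ms @ 8/5 + 377.953ms (4/5)
4. 1133.858ms @ 12/5 + 377.953ms (4/5)
5. 1511.811ms @ 16/5 + 377.953ms (4/5)
6. 1889.764ms @ 4 + 1417.323ms (3)
7. 3307.087ms @ 7 + 354.331ms (3/4)
8. 3661.417ms @ 31/4 + 118.11ms (1/4)
9. 3779.528ms @ 8 + 269.966ms (4/7)
10. 4049.494ms @ 60/7 + 539.933ms (8/7)
11. 4589.426ms @ 68/7 + 134.983ms (2/7)
12. 4724.409ms @ 10 + 134.983ms (2/7)
13. 4859.393ms @ 72/7 + 269.966ms (4/7)
14. 5129.359ms @ 76/7 + 269.966ms (4/7)
15. 5399.325ms @ 80/7 + 269.966ms (4/7)
16. 5669.291ms @ 12 + 944.882ms (2)
17. 6614.173ms @ 14 + 314.961ms (2/3)
18. 6929.134ms @ 44/3 + 314.961ms (2/3)
19. 7244.094ms @ 46/3 + 314.961ms (2/3)

note 2 onset = 4/5b = 377.953ms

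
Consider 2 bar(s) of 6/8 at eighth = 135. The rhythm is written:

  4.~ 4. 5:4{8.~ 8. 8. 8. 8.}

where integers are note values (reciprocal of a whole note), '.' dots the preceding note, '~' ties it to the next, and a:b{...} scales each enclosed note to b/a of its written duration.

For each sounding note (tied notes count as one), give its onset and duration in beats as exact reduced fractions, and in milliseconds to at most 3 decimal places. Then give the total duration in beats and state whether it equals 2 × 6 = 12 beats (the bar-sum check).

1) 0.0ms=0b +2666.667ms=6b
2) 2666.667ms=6b +1066.667ms=12/5b
3) 3733.333ms=42/5b +533.333ms=6/5b
4) 4266.667ms=48/5b +533.333ms=6/5b
5) 4800.0ms=54/5b +533.333ms=6/5b
Σ=12b of 12 (135bpm 6/8) — PASS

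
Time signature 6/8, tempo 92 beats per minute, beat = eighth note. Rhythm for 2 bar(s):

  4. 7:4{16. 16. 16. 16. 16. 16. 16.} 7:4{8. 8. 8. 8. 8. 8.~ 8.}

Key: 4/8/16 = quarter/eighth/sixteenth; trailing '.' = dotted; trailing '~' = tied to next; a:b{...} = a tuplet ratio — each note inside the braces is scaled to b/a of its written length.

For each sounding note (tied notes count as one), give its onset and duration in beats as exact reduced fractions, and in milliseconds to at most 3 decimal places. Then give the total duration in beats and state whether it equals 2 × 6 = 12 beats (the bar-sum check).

1) 0.0ms=0b +1956.522ms=3b
2) 1956.522ms=3b +279.503ms=3/7b
3) 2236.025ms=24/7b +279.503ms=3/7b
4) 2515.528ms=27/7b +279.503ms=3/7b
5) 2795.031ms=30/7b +279.503ms=3/7b
6) 3074.534ms=33/7b +279.503ms=3/7b
7) 3354.037ms=36/7b +279.503ms=3/7b
8) 3633.54ms=39/7b +279.503ms=3/7b
9) 3913.043ms=6b +559.006ms=6/7b
10) 4472.05ms=48/7b +559.006ms=6/7b
11) 5031.056ms=54/7b +559.006ms=6/7b
12) 5590.062ms=60/7b +559.006ms=6/7b
13) 6149.068ms=66/7b +559.006ms=6/7b
14) 6708.075ms=72/7b +1118.012ms=12/7b
Σ=12b of 12 (92bpm 6/8) — PASS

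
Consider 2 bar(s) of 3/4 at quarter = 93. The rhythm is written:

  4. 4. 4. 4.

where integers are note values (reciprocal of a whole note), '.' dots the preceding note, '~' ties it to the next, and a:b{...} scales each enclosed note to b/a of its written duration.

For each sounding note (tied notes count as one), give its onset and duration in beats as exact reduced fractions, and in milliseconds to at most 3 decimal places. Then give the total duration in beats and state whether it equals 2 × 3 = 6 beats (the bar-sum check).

1) 0.0ms=0b +967.742ms=3/2b
2) 967.742ms=3/2b +967.742ms=3/2b
3) 1935.484ms=3b +967.742ms=3/2b
4) 2903.226ms=9/2b +967.742ms=3/2b
Σ=6b of 6 (93bpm 3/4) — PASS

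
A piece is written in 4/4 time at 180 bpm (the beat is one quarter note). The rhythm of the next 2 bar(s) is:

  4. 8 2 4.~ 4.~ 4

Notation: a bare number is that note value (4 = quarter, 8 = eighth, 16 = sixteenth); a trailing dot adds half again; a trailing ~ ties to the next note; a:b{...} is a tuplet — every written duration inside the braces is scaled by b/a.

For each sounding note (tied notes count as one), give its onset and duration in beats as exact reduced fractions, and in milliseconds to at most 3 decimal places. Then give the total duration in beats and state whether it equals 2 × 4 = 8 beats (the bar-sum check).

1) 0.0ms=0b +500.0ms=3/2b
2) 500.0ms=3/2b +166.667ms=1/2b
3) 666.667ms=2b +666.667ms=2b
4) 1333.333ms=4b +1333.333ms=4b
Σ=8b of 8 (180bpm 4/4) — PASS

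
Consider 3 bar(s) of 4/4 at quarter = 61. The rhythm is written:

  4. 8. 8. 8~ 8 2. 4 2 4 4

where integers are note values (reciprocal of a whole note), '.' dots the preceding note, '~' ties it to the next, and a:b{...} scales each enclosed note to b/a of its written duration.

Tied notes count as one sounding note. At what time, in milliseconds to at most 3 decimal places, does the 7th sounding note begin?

1. 0.0ms @ 0 + 1475.41ms (3/2)
2. 1475.41ms @ 3/2 + 737.705ms (3/4)
3. 2213.115ms @ 9/4 + 737.705ms (3/4)
4. 2950.82ms @ 3 + 983.607ms (1)
5. 3934.426ms @ 4 + 2950.82ms (3)
6. 6885.246ms @ 7 + 983.607ms (1)
7. 7868.852ms @ 8 + 1967.213ms (2)
8. 9836.066ms @ 10 + 983.607ms (1)
9. 10819.672ms @ 11 + 983.607ms (1)

note 7 onset = 8b = 7868.852ms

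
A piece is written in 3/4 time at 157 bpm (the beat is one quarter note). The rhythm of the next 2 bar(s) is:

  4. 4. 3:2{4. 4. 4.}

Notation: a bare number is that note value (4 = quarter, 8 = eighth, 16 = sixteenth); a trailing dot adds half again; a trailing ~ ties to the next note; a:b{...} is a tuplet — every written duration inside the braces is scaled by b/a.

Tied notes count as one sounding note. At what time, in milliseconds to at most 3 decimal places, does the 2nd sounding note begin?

1. 0.0ms @ 0 + 573.248ms (3/2)
2. 573.248ms @ 3/2 + 573.248ms (3/2)
3. 1146.497ms @ 3 + 382.166ms (1)
4. 1528.662ms @ 4 + 382.166ms (1)
5. 1910.828ms @ 5 + 382.166ms (1)

note 2 onset = 3/2b = 573.248ms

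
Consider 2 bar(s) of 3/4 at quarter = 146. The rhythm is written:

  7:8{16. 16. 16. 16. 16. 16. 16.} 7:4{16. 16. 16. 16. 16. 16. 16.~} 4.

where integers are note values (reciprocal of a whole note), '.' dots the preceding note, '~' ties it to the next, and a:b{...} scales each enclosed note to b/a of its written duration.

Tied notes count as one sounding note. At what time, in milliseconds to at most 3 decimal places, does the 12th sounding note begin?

1. 0.0ms @ 0 + 176.125ms (3/7)
2. 176.125ms @ 3/7 + 176.125ms (3/7)
3. 352.25ms @ 6/7 + 176.125ms (3/7)
4. 528.376ms @ 9/7 + 176.125ms (3/7)
5. 704.501ms @ 12/7 + 176.125ms (3/7)
6. 880.626ms @ 15/7 + 176.125ms (3/7)
7. 1056.751ms @ 18/7 + 176.125ms (3/7)
8. 1232.877ms @ 3 + 88.063ms (3/14)
9. 1320.939ms @ 45/14 + 88.063ms (3/14)
10. 1409.002ms @ 24/7 + 88.063ms (3/14)
11. 1497.065ms @ 51/14 + 88.063ms (3/14)
12. 1585.127ms @ 27/7 + 88.063ms (3/14)
13. 1673.19ms @ 57/14 + 88.063ms (3/14)
14. 1761.252ms @ 30/7 + 704.501ms (12/7)

note 12 onset = 27/7b = 1585.127ms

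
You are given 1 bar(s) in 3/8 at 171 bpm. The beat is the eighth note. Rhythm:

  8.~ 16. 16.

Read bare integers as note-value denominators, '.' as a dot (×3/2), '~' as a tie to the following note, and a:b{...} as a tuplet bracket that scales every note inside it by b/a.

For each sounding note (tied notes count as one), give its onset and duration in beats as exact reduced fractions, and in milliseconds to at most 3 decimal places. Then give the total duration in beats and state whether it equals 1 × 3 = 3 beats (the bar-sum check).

1) 0.0ms=0b +789.474ms=9/4b
2) 789.474ms=9/4b +263.158ms=3/4b
Σ=3b of 3 (171bpm 3/8) — PASS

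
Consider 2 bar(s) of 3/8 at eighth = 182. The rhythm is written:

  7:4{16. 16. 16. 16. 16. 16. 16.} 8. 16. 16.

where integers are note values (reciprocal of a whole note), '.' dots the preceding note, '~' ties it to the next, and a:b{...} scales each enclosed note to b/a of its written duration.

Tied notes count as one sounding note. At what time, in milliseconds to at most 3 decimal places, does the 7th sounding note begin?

note 7 onset = 18/7b = 847.724ms

1. 0.0ms @ 0 + 141.287ms (3/7)
2. 141.287ms @ 3/7 + 141.287ms (3/7)
3. 282.575ms @ 6/7 + 141.287ms (3/7)
4. 423.862ms @ 9/7 + 141.287ms (3/7)
5. 565.149ms @ 12/7 + 141.287ms (3/7)
6. 706.436ms @ 15/7 + 141.287ms (3/7)
7. 847.724ms @ 18/7 + 141.287ms (3/7)
8. 989.011ms @ 3 + 494.505ms (3/2)
9. 1483.516ms @ 9/2 + 247.253ms (3/4)
10. 1730.769ms @ 21/4 + 247.253ms (3/4)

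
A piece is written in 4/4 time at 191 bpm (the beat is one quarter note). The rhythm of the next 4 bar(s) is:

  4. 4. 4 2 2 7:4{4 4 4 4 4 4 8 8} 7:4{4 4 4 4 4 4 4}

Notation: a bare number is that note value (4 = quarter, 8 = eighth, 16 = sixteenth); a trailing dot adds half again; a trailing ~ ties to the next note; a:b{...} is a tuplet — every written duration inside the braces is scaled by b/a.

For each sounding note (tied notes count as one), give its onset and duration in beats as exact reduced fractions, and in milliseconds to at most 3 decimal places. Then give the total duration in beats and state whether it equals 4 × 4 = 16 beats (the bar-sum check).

1) 0.0ms=0b +471.204ms=3/2b
2) 471.204ms=3/2b +471.204ms=3/2b
3) 942.408ms=3b +314.136ms=1b
4) 1256.545ms=4b +628.272ms=2b
5) 1884.817ms=6b +628.272ms=2b
6) 2513.089ms=8b +179.506ms=4/7b
7) 2692.595ms=60/7b +179.506ms=4/7b
8) 2872.102ms=64/7b +179.506ms=4/7b
9) 3051.608ms=68/7b +179.506ms=4/7b
10) 3231.114ms=72/7b +179.506ms=4/7b
11) 3410.621ms=76/7b +179.506ms=4/7b
12) 3590.127ms=80/7b +89.753ms=2/7b
13) 3679.88ms=82/7b +89.753ms=2/7b
14) 3769.634ms=12b +179.506ms=4/7b
15) 3949.14ms=88/7b +179.506ms=4/7b
16) 4128.646ms=92/7b +179.506ms=4/7b
17) 4308.153ms=96/7b +179.506ms=4/7b
18) 4487.659ms=100/7b +179.506ms=4/7b
19) 4667.165ms=104/7b +179.506ms=4/7b
20) 4846.672ms=108/7b +179.506ms=4/7b
Σ=16b of 16 (191bpm 4/4) — PASS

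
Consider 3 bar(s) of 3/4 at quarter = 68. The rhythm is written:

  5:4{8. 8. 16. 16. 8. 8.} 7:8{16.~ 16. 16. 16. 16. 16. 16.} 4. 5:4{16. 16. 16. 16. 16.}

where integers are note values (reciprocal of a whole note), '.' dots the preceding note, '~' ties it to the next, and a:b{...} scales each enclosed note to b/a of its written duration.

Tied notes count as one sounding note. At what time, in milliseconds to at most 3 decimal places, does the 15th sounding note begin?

note 15 onset = 39/5b = 6882.353ms

1. 0.0ms @ 0 + 529.412ms (3/5)
2. 529.412ms @ 3/5 + 529.412ms (3/5)
3. 1058.824ms @ 6/5 + 264.706ms (3/10)
4. 1323.529ms @ 3/2 + 264.706ms (3/10)
5. 1588.235ms @ 9/5 + 529.412ms (3/5)
6. 2117.647ms @ 12/5 + 529.412ms (3/5)
7. 2647.059ms @ 3 + 756.303ms (6/7)
8. 3403.361ms @ 27/7 + 378.151ms (3/7)
9. 3781.513ms @ 30/7 + 378.151ms (3/7)
10. 4159.664ms @ 33/7 + 378.151ms (3/7)
11. 4537.815ms @ 36/7 + 378.151ms (3/7)
12. 4915.966ms @ 39/7 + 378.151ms (3/7)
13. 5294.118ms @ 6 + 1323.529ms (3/2)
14. 6617.647ms @ 15/2 + 264.706ms (3/10)
15. 6882.353ms @ 39/5 + 264.706ms (3/10)
16. 7147.059ms @ 81/10 + 264.706ms (3/10)
17. 7411.765ms @ 42/5 + 264.706ms (3/10)
18. 7676.471ms @ 87/10 + 264.706ms (3/10)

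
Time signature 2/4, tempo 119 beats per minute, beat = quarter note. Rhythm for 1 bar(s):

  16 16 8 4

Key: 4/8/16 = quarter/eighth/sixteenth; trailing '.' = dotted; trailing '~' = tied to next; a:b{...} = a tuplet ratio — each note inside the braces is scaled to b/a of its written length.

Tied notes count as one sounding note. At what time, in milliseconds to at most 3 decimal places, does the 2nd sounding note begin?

1. 0.0ms @ 0 + 126.05ms (1/4)
2. 126.05ms @ 1/4 + 126.05ms (1/4)
3. 252.101ms @ 1/2 + 252.101ms (1/2)
4. 504.202ms @ 1 + 504.202ms (1)

note 2 onset = 1/4b = 126.05ms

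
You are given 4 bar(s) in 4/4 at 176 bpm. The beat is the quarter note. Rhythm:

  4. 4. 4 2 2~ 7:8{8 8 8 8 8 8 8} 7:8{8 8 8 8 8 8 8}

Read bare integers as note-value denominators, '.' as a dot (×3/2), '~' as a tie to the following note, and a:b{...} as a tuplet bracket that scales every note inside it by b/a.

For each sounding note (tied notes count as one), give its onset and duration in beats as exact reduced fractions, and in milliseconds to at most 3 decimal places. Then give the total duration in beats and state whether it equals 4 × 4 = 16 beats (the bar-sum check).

1) 0.0ms=0b +511.364ms=3/2b
2) 511.364ms=3/2b +511.364ms=3/2b
3) 1022.727ms=3b +340.909ms=1b
4) 1363.636ms=4b +681.818ms=2b
5) 2045.455ms=6b +876.623ms=18/7b
6) 2922.078ms=60/7b +194.805ms=4/7b
7) 3116.883ms=64/7b +194.805ms=4/7b
8) 3311.688ms=68/7b +194.805ms=4/7b
9) 3506.494ms=72/7b +194.805ms=4/7b
10) 3701.299ms=76/7b +194.805ms=4/7b
11) 3896.104ms=80/7b +194.805ms=4/7b
12) 4090.909ms=12b +194.805ms=4/7b
13) 4285.714ms=88/7b +194.805ms=4/7b
14) 4480.519ms=92/7b +194.805ms=4/7b
15) 4675.325ms=96/7b +194.805ms=4/7b
16) 4870.13ms=100/7b +194.805ms=4/7b
17) 5064.935ms=104/7b +194.805ms=4/7b
18) 5259.74ms=108/7b +194.805ms=4/7b
Σ=16b of 16 (176bpm 4/4) — PASS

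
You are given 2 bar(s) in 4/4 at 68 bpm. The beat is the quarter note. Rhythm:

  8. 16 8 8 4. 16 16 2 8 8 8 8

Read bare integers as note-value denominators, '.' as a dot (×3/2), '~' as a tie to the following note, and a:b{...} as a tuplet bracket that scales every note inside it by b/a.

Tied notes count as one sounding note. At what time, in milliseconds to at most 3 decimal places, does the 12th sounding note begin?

1. 0.0ms @ 0 + 661.765ms (3/4)
2. 661.765ms @ 3/4 + 220.588ms (1/4)
3. 882.353ms @ 1 + 441.176ms (1/2)
4. 1323.529ms @ 3/2 + 441.176ms (1/2)
5. 1764.706ms @ 2 + 1323.529ms (3/2)
6. 3088.235ms @ 7/2 + 220.588ms (1/4)
7. 3308.824ms @ 15/4 + 220.588ms (1/4)
8. 3529.412ms @ 4 + 1764.706ms (2)
9. 5294.118ms @ 6 + 441.176ms (1/2)
10. 5735.294ms @ 13/2 + 441.176ms (1/2)
11. 6176.471ms @ 7 + 441.176ms (1/2)
12. 6617.647ms @ 15/2 + 441.176ms (1/2)

note 12 onset = 15/2b = 6617.647ms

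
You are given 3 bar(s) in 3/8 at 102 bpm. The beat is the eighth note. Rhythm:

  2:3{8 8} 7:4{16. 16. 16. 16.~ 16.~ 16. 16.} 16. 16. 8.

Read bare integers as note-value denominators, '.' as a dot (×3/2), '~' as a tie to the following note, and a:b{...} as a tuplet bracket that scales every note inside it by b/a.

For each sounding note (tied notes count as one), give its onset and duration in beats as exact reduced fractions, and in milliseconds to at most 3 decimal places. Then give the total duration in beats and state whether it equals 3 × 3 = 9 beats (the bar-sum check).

1) 0.0ms=0b +882.353ms=3/2b
2) 882.353ms=3/2b +882.353ms=3/2b
3) 1764.706ms=3b +252.101ms=3/7b
4) 2016.807ms=24/7b +252.101ms=3/7b
5) 2268.908ms=27/7b +252.101ms=3/7b
6) 2521.008ms=30/7b +756.303ms=9/7b
7) 3277.311ms=39/7b +252.101ms=3/7b
8) 3529.412ms=6b +441.176ms=3/4b
9) 3970.588ms=27/4b +441.176ms=3/4b
10) 4411.765ms=15/2b +882.353ms=3/2b
Σ=9b of 9 (102bpm 3/8) — PASS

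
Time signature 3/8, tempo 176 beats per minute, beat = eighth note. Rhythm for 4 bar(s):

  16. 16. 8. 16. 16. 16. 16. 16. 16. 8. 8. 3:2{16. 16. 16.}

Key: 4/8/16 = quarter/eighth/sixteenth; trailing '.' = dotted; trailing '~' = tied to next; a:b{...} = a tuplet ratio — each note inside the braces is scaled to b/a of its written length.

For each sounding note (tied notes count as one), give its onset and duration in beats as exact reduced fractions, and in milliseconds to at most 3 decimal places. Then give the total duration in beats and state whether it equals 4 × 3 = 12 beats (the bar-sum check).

1) 0.0ms=0b +255.682ms=3/4b
2) 255.682ms=3/4b +255.682ms=3/4b
3) 511.364ms=3/2b +511.364ms=3/2b
4) 1022.727ms=3b +255.682ms=3/4b
5) 1278.409ms=15/4b +255.682ms=3/4b
6) 1534.091ms=9/2b +255.682ms=3/4b
7) 1789.773ms=21/4b +255.682ms=3/4b
8) 2045.455ms=6b +255.682ms=3/4b
9) 2301.136ms=27/4b +255.682ms=3/4b
10) 2556.818ms=15/2b +511.364ms=3/2b
11) 3068.182ms=9b +511.364ms=3/2b
12) 3579.545ms=21/2b +170.455ms=1/2b
13) 3750.0ms=11b +170.455ms=1/2b
14) 3920.455ms=23/2b +170.455ms=1/2b
Σ=12b of 12 (176bpm 3/8) — PASS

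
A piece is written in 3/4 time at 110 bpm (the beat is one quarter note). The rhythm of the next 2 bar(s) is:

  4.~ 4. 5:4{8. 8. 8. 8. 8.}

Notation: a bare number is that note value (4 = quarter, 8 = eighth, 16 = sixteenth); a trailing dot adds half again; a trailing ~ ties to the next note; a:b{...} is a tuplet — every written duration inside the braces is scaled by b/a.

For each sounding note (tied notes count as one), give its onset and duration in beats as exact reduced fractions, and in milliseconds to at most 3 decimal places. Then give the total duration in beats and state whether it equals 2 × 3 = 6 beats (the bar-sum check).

1) 0.0ms=0b +1636.364ms=3b
2) 1636.364ms=3b +327.273ms=3/5b
3) 1963.636ms=18/5b +327.273ms=3/5b
4) 2290.909ms=21/5b +327.273ms=3/5b
5) 2618.182ms=24/5b +327.273ms=3/5b
6) 2945.455ms=27/5b +327.273ms=3/5b
Σ=6b of 6 (110bpm 3/4) — PASS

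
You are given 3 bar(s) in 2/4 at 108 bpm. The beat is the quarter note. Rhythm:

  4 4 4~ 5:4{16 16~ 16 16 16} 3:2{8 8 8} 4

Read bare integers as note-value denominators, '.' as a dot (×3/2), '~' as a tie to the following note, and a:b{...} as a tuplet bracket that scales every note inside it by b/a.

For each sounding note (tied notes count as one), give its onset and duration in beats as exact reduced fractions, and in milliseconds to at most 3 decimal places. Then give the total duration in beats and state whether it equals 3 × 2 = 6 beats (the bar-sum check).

1) 0.0ms=0b +555.556ms=1b
2) 555.556ms=1b +555.556ms=1b
3) 1111.111ms=2b +666.667ms=6/5b
4) 1777.778ms=16/5b +222.222ms=2/5b
5) 2000.0ms=18/5b +111.111ms=1/5b
6) 2111.111ms=19/5b +111.111ms=1/5b
7) 2222.222ms=4b +185.185ms=1/3b
8) 2407.407ms=13/3b +185.185ms=1/3b
9) 2592.593ms=14/3b +185.185ms=1/3b
10) 2777.778ms=5b +555.556ms=1b
Σ=6b of 6 (108bpm 2/4) — PASS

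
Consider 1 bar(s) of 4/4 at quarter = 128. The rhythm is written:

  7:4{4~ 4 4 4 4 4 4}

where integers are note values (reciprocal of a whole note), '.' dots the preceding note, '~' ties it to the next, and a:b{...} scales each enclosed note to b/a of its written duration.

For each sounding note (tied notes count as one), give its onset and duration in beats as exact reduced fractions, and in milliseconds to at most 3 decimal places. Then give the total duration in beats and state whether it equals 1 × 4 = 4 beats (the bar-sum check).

1) 0.0ms=0b +535.714ms=8/7b
2) 535.714ms=8/7b +267.857ms=4/7b
3) 803.571ms=12/7b +267.857ms=4/7b
4) 1071.429ms=16/7b +267.857ms=4/7b
5) 1339.286ms=20/7b +267.857ms=4/7b
6) 1607.143ms=24/7b +267.857ms=4/7b
Σ=4b of 4 (128bpm 4/4) — PASS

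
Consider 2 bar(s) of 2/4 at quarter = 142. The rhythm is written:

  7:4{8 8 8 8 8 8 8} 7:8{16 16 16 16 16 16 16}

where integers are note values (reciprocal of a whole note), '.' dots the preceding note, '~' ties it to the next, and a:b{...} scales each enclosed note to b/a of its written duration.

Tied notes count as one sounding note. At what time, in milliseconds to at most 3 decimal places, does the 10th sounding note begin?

1. 0.0ms @ 0 + 120.724ms (2/7)
2. 120.724ms @ 2/7 + 120.724ms (2/7)
3. 241.449ms @ 4/7 + 120.724ms (2/7)
4. 362.173ms @ 6/7 + 120.724ms (2/7)
5. 482.897ms @ 8/7 + 120.724ms (2/7)
6. 603.622ms @ 10/7 + 120.724ms (2/7)
7. 724.346ms @ 12/7 + 120.724ms (2/7)
8. 845.07ms @ 2 + 120.724ms (2/7)
9. 965.795ms @ 16/7 + 120.724ms (2/7)
10. 1086.519ms @ 18/7 + 120.724ms (2/7)
11. 1207.243ms @ 20/7 + 120.724ms (2/7)
12. 1327.968ms @ 22/7 + 120.724ms (2/7)
13. 1448.692ms @ 24/7 + 120.724ms (2/7)
14. 1569.416ms @ 26/7 + 120.724ms (2/7)

note 10 onset = 18/7b = 1086.519ms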